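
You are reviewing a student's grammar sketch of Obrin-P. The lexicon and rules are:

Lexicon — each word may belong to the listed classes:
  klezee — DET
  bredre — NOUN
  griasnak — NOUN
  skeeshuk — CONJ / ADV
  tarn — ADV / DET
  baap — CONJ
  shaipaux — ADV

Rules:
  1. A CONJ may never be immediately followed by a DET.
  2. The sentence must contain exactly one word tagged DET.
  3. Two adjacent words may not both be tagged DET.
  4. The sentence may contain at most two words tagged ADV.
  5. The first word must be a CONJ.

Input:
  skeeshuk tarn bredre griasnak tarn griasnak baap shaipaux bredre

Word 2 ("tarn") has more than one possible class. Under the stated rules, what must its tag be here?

ADV

Candidates per position — 1:skeeshuk {CONJ,ADV}; 2:tarn {ADV,DET}; 3:bredre {NOUN}; 4:griasnak {NOUN}; 5:tarn {ADV,DET}; 6:griasnak {NOUN}; 7:baap {CONJ}; 8:shaipaux {ADV}; 9:bredre {NOUN}.
If word 1 were ADV, no tagging could satisfy rule 5; so word 1 is CONJ.
If word 2 were DET, no tagging could satisfy rule 1; so word 2 is ADV.
If word 5 were ADV, no tagging could satisfy rule 2; so word 5 is DET.
The unique satisfying tagging is: CONJ ADV NOUN NOUN DET NOUN CONJ ADV NOUN.
Check: rule 1 holds; rule 2 holds; rule 3 holds; rule 4 holds; rule 5 holds.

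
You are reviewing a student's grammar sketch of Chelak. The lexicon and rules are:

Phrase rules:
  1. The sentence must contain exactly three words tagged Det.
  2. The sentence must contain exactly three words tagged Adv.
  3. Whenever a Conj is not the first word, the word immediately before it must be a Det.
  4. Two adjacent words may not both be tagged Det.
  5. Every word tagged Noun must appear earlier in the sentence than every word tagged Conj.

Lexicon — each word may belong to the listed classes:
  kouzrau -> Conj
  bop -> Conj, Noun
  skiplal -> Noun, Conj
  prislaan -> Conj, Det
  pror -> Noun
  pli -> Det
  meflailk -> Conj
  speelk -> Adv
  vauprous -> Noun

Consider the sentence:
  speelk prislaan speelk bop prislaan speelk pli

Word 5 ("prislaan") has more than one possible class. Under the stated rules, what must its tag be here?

Det

Candidates per position — 1:speelk {Adv}; 2:prislaan {Conj,Det}; 3:speelk {Adv}; 4:bop {Conj,Noun}; 5:prislaan {Conj,Det}; 6:speelk {Adv}; 7:pli {Det}.
At position 2, choosing Conj makes rule 1 impossible to satisfy; hence Det.
At position 4, choosing Conj makes rule 3 impossible to satisfy; hence Noun.
At position 5, choosing Conj makes rule 1 impossible to satisfy; hence Det.
The unique satisfying tagging is: Adv Det Adv Noun Det Adv Det.
Rule-by-rule: rule 1 holds; rule 2 holds; rule 3 holds; rule 4 holds; rule 5 holds.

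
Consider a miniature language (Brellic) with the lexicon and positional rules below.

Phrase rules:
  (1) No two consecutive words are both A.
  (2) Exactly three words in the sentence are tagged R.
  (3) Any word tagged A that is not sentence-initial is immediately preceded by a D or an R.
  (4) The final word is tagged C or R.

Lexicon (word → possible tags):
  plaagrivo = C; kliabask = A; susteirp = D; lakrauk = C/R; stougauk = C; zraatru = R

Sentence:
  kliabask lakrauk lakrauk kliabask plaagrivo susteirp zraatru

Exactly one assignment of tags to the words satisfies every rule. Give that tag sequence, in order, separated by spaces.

A R R A C D R

Candidates per position — 1:kliabask {A}; 2:lakrauk {C,R}; 3:lakrauk {C,R}; 4:kliabask {A}; 5:plaagrivo {C}; 6:susteirp {D}; 7:zraatru {R}.
Position 2: tagging it C would leave rule 2 unsatisfiable, so it must be R.
Position 3: tagging it C would leave rule 2 unsatisfiable, so it must be R.
That leaves exactly one tagging: A R R A C D R.
Rule-by-rule: rule 1 ✓; rule 2 ✓; rule 3 ✓; rule 4 ✓.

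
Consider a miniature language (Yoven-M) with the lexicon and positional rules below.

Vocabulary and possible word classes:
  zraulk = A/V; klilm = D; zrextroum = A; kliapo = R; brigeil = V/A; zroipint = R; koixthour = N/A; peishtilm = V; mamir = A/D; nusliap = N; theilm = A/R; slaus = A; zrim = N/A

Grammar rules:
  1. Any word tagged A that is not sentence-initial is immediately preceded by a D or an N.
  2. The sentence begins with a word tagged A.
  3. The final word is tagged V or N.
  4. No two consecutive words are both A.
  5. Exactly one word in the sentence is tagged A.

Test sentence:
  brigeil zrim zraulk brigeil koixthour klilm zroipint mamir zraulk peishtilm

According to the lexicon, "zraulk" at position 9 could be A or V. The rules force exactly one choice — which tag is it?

Candidates per position — 1:brigeil {V,A}; 2:zrim {N,A}; 3:zraulk {A,V}; 4:brigeil {V,A}; 5:koixthour {N,A}; 6:klilm {D}; 7:zroipint {R}; 8:mamir {A,D}; 9:zraulk {A,V}; 10:peishtilm {V}.
At position 1, choosing V makes rule 2 impossible to satisfy; hence A.
At position 2, choosing A makes rule 1 impossible to satisfy; hence N.
At position 3, choosing A makes rule 5 impossible to satisfy; hence V.
At position 4, choosing A makes rule 1 impossible to satisfy; hence V.
At position 5, choosing A makes rule 1 impossible to satisfy; hence N.
At position 8, choosing A makes rule 1 impossible to satisfy; hence D.
At position 9, choosing A makes rule 5 impossible to satisfy; hence V.
The only consistent sequence is: A N V V N D R D V V.
Check: rule 1 satisfied; rule 2 satisfied; rule 3 satisfied; rule 4 satisfied; rule 5 satisfied.

V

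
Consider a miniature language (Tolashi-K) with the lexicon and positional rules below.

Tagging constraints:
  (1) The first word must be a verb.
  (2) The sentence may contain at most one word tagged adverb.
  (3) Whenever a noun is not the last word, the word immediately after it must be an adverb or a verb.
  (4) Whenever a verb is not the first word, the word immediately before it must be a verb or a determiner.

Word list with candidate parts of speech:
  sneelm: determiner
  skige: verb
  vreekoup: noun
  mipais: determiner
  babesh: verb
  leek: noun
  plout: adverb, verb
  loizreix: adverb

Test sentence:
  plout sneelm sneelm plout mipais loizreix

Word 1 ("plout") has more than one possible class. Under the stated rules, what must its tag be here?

Candidates per position — 1:plout {adverb,verb}; 2:sneelm {determiner}; 3:sneelm {determiner}; 4:plout {adverb,verb}; 5:mipais {determiner}; 6:loizreix {adverb}.
If word 1 were adverb, no tagging could satisfy rule 1; so word 1 is verb.
If word 4 were adverb, no tagging could satisfy rule 2; so word 4 is verb.
So the tagging must be: verb determiner determiner verb determiner adverb.
Rule-by-rule: rule 1 ok; rule 2 ok; rule 3 ok; rule 4 ok.

verb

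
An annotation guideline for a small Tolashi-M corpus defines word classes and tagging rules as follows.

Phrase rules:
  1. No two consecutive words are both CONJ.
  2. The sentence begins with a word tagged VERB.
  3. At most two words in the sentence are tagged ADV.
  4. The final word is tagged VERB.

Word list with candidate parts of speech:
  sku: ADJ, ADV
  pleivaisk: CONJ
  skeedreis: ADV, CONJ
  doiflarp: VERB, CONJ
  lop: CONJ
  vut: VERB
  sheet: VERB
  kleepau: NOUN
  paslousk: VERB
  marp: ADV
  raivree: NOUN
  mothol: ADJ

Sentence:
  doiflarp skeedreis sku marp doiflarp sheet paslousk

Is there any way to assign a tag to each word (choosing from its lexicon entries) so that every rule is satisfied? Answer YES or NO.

YES

Candidates per position — 1:doiflarp {VERB,CONJ}; 2:skeedreis {ADV,CONJ}; 3:sku {ADJ,ADV}; 4:marp {ADV}; 5:doiflarp {VERB,CONJ}; 6:sheet {VERB}; 7:paslousk {VERB}.
One satisfying assignment: VERB CONJ ADV ADV CONJ VERB VERB.
Check: rule 1 ok; rule 2 ok; rule 3 ok; rule 4 ok.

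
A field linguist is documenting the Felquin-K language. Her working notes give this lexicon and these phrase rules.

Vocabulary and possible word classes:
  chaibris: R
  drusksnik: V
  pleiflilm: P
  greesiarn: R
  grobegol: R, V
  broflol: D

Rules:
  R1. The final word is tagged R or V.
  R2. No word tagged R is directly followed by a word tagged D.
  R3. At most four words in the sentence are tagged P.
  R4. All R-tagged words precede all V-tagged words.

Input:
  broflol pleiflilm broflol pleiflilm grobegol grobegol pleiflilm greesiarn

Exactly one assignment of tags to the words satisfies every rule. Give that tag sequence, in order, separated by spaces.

D P D P R R P R

Candidates per position — 1:broflol {D}; 2:pleiflilm {P}; 3:broflol {D}; 4:pleiflilm {P}; 5:grobegol {R,V}; 6:grobegol {R,V}; 7:pleiflilm {P}; 8:greesiarn {R}.
Word 5 cannot be V — rule 4 would then fail for every completion. It is R.
Word 6 cannot be V — rule 4 would then fail for every completion. It is R.
The unique satisfying tagging is: D P D P R R P R.
Checking: rule 1 satisfied; rule 2 satisfied; rule 3 satisfied; rule 4 satisfied.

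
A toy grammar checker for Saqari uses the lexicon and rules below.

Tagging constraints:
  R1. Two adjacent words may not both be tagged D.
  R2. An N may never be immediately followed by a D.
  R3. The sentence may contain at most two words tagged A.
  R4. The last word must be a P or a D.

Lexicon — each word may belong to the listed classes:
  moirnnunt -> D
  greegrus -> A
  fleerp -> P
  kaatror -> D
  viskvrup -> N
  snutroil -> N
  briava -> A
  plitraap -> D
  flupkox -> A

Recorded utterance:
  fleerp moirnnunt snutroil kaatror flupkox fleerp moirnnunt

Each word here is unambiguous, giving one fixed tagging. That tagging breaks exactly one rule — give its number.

2

Fixed tagging: P D N D A P D.
Rule check: R1 ✓, R2 ✗, R3 ✓, R4 ✓.
Only rule 2 fails.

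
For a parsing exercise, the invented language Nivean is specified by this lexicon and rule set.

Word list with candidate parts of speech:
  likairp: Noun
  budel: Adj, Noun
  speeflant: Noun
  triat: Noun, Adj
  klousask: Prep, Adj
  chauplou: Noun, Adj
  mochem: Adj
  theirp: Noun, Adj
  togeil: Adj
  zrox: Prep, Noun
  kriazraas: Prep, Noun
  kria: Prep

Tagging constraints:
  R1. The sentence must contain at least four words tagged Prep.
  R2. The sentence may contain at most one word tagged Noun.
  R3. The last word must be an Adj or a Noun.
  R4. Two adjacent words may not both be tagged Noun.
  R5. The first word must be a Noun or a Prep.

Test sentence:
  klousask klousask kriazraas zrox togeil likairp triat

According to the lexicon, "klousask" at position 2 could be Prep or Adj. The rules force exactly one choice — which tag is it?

Prep

Candidates per position — 1:klousask {Prep,Adj}; 2:klousask {Prep,Adj}; 3:kriazraas {Prep,Noun}; 4:zrox {Prep,Noun}; 5:togeil {Adj}; 6:likairp {Noun}; 7:triat {Noun,Adj}.
Position 1: Adj is ruled out by rule 1; that leaves Prep.
Position 2: Adj is ruled out by rule 1; that leaves Prep.
Position 3: Noun is ruled out by rule 1; that leaves Prep.
Position 4: Noun is ruled out by rule 1; that leaves Prep.
Position 7: Noun is ruled out by rule 2; that leaves Adj.
So the tagging must be: Prep Prep Prep Prep Adj Noun Adj.
Checking: rule 1 ✓; rule 2 ✓; rule 3 ✓; rule 4 ✓; rule 5 ✓.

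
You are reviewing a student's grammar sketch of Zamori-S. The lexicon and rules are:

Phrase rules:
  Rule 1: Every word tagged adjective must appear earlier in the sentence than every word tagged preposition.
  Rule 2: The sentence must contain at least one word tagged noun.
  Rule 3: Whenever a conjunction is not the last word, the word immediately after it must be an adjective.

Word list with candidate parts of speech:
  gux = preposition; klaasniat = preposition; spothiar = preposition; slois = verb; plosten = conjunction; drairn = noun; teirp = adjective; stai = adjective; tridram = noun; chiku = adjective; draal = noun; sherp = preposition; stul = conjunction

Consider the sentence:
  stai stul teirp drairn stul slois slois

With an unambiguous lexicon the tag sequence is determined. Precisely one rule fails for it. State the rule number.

Fixed tagging: adjective conjunction adjective noun conjunction verb verb.
Checking each rule: R1 ✓, R2 ✓, R3 ✗.
Only rule 3 fails.

3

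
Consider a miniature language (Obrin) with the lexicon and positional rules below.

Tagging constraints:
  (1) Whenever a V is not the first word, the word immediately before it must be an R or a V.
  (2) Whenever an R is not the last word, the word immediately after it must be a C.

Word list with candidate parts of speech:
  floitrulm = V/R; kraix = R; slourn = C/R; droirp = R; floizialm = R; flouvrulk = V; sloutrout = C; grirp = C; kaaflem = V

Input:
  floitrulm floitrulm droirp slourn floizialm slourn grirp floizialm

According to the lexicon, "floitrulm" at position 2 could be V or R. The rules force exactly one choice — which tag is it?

Candidates per position — 1:floitrulm {V,R}; 2:floitrulm {V,R}; 3:droirp {R}; 4:slourn {C,R}; 5:floizialm {R}; 6:slourn {C,R}; 7:grirp {C}; 8:floizialm {R}.
Position 1: tagging it R would leave rule 2 unsatisfiable, so it must be V.
Position 2: tagging it R would leave rule 2 unsatisfiable, so it must be V.
Position 4: tagging it R would leave rule 2 unsatisfiable, so it must be C.
Position 6: tagging it R would leave rule 2 unsatisfiable, so it must be C.
So the tagging must be: V V R C R C C R.
Rule-by-rule: rule 1 ✓; rule 2 ✓.

V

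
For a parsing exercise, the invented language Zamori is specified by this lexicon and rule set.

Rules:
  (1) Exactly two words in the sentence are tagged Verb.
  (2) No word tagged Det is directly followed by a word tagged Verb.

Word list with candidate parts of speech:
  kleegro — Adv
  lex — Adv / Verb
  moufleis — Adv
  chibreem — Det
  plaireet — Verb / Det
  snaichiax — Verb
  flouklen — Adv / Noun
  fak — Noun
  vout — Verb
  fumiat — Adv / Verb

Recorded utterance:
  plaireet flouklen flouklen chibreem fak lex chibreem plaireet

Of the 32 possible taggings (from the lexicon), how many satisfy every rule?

Candidates per position — 1:plaireet {Verb,Det}; 2:flouklen {Adv,Noun}; 3:flouklen {Adv,Noun}; 4:chibreem {Det}; 5:fak {Noun}; 6:lex {Adv,Verb}; 7:chibreem {Det}; 8:plaireet {Verb,Det}.
There are 32 candidate sequences in total.
The sequences that satisfy every rule: Verb Adv Adv Det Noun Verb Det Det; Verb Adv Noun Det Noun Verb Det Det; Verb Noun Adv Det Noun Verb Det Det; Verb Noun Noun Det Noun Verb Det Det.
Count = 4.

4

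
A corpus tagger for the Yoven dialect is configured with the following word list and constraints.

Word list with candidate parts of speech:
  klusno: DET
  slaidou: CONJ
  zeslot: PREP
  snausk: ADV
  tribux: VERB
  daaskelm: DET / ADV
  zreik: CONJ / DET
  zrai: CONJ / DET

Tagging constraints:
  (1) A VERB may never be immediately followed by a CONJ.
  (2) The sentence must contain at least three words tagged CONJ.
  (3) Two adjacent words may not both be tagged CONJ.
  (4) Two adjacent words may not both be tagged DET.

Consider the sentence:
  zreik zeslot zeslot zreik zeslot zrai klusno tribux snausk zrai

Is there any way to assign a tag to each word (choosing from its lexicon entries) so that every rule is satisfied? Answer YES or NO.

Candidates per position — 1:zreik {CONJ,DET}; 2:zeslot {PREP}; 3:zeslot {PREP}; 4:zreik {CONJ,DET}; 5:zeslot {PREP}; 6:zrai {CONJ,DET}; 7:klusno {DET}; 8:tribux {VERB}; 9:snausk {ADV}; 10:zrai {CONJ,DET}.
One satisfying assignment: CONJ PREP PREP CONJ PREP CONJ DET VERB ADV DET.
Rule-by-rule: rule 1 ✓; rule 2 ✓; rule 3 ✓; rule 4 ✓.

YES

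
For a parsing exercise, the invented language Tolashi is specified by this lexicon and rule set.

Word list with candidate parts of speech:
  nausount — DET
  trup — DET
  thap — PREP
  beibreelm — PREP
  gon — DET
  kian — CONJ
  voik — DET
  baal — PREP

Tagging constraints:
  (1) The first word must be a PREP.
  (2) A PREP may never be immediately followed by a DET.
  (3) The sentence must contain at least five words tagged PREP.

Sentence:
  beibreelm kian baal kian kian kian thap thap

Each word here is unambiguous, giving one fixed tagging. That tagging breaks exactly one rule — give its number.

3

Fixed tagging: PREP CONJ PREP CONJ CONJ CONJ PREP PREP.
Checking each rule: R1 ✓, R2 ✓, R3 ✗.
Only rule 3 fails.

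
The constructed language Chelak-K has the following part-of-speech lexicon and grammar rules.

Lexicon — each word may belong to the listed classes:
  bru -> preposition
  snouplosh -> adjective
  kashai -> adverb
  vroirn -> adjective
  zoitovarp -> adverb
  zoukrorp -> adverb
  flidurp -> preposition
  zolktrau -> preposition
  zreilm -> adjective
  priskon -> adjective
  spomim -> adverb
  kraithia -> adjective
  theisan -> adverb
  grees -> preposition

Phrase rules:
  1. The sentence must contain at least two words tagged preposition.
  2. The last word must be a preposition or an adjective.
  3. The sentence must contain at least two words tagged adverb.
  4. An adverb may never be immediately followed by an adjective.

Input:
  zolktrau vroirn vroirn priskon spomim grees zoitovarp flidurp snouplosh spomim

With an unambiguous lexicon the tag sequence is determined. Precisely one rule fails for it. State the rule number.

2

Fixed tagging: preposition adjective adjective adjective adverb preposition adverb preposition adjective adverb.
Checking each rule: R1 holds, R2 violated, R3 holds, R4 holds.
Only rule 2 fails.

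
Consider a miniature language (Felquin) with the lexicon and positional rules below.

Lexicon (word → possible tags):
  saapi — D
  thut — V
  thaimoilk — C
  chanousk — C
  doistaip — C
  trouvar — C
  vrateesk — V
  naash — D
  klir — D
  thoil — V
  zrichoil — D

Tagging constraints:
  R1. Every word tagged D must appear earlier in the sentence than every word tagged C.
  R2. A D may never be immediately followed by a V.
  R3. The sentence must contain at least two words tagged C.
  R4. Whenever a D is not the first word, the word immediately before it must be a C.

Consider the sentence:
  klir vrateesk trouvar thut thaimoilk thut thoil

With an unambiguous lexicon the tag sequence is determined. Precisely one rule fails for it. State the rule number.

2

Fixed tagging: D V C V C V V.
Rule check: R1 ✓, R2 ✗, R3 ✓, R4 ✓.
Only rule 2 fails.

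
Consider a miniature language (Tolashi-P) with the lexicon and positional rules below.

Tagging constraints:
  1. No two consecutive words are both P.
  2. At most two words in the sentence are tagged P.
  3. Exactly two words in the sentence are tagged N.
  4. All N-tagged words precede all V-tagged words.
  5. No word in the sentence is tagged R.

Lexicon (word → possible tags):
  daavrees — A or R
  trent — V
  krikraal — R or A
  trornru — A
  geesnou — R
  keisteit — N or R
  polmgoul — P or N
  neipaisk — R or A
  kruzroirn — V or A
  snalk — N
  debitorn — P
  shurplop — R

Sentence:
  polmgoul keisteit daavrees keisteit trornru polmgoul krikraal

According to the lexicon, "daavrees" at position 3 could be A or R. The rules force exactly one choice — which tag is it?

Candidates per position — 1:polmgoul {P,N}; 2:keisteit {N,R}; 3:daavrees {A,R}; 4:keisteit {N,R}; 5:trornru {A}; 6:polmgoul {P,N}; 7:krikraal {R,A}.
At position 2, choosing R makes rule 5 impossible to satisfy; hence N.
At position 3, choosing R makes rule 5 impossible to satisfy; hence A.
At position 4, choosing R makes rule 5 impossible to satisfy; hence N.
At position 6, choosing N makes rule 3 impossible to satisfy; hence P.
At position 7, choosing R makes rule 5 impossible to satisfy; hence A.
At position 1, choosing N makes rule 3 impossible to satisfy; hence P.
That leaves exactly one tagging: P N A N A P A.
Verifying each rule — rule 1 ✓; rule 2 ✓; rule 3 ✓; rule 4 ✓; rule 5 ✓.

A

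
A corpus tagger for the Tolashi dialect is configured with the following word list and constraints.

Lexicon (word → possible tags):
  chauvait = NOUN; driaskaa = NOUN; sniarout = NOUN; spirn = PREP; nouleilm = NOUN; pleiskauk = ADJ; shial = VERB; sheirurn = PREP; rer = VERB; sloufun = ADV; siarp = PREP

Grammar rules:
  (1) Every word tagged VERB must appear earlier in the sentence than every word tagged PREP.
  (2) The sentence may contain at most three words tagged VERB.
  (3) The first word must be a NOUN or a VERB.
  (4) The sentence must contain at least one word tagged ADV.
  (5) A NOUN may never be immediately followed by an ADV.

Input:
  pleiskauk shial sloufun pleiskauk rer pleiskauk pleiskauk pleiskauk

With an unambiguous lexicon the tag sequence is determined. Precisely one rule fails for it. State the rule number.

3

Fixed tagging: ADJ VERB ADV ADJ VERB ADJ ADJ ADJ.
Rule check: R1 pass, R2 pass, R3 fail, R4 pass, R5 pass.
Only rule 3 fails.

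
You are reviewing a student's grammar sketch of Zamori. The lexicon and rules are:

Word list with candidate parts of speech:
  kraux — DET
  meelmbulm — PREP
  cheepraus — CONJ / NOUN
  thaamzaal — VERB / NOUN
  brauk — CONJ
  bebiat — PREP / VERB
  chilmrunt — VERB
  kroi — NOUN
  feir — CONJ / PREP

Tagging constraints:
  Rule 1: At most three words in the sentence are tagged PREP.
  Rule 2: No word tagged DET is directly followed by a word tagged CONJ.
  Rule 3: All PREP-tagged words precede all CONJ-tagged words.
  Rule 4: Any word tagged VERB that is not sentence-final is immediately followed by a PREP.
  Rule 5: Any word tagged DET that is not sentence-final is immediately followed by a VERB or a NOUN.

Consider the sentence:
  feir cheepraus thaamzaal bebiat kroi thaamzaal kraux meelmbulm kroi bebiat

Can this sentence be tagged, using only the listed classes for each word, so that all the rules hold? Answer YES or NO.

Candidates per position — 1:feir {CONJ,PREP}; 2:cheepraus {CONJ,NOUN}; 3:thaamzaal {VERB,NOUN}; 4:bebiat {PREP,VERB}; 5:kroi {NOUN}; 6:thaamzaal {VERB,NOUN}; 7:kraux {DET}; 8:meelmbulm {PREP}; 9:kroi {NOUN}; 10:bebiat {PREP,VERB}.
Rule 5 cannot be satisfied by any choice of tags from the lexicon.
So there is no consistent tagging.

NO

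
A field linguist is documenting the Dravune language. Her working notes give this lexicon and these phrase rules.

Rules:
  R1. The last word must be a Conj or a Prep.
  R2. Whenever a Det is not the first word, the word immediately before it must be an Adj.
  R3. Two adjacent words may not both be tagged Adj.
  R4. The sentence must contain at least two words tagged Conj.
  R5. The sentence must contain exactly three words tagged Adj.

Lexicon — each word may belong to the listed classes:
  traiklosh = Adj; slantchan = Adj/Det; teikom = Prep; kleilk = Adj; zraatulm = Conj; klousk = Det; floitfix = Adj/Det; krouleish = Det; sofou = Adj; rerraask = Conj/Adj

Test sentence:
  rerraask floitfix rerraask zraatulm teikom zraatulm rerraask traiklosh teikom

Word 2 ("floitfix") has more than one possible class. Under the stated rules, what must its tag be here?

Det

Candidates per position — 1:rerraask {Conj,Adj}; 2:floitfix {Adj,Det}; 3:rerraask {Conj,Adj}; 4:zraatulm {Conj}; 5:teikom {Prep}; 6:zraatulm {Conj}; 7:rerraask {Conj,Adj}; 8:traiklosh {Adj}; 9:teikom {Prep}.
If word 7 were Adj, no tagging could satisfy rule 3; so word 7 is Conj.
Position 2: the remaining choice is settled jointly with positions 1, 3 — only Det at position 2 is part of a tagging that satisfies every rule.
That leaves exactly one tagging: Adj Det Adj Conj Prep Conj Conj Adj Prep.
Verifying each rule — rule 1 satisfied; rule 2 satisfied; rule 3 satisfied; rule 4 satisfied; rule 5 satisfied.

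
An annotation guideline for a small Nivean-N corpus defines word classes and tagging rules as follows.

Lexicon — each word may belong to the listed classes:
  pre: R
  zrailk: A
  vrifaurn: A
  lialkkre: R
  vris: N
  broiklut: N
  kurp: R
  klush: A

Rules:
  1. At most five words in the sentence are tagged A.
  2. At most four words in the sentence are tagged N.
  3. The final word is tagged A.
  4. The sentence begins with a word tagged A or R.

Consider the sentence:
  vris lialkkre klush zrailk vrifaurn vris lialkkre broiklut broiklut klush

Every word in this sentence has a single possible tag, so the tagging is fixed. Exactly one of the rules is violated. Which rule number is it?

4

Fixed tagging: N R A A A N R N N A.
Rule check: R1 ✓, R2 ✓, R3 ✓, R4 ✗.
Only rule 4 fails.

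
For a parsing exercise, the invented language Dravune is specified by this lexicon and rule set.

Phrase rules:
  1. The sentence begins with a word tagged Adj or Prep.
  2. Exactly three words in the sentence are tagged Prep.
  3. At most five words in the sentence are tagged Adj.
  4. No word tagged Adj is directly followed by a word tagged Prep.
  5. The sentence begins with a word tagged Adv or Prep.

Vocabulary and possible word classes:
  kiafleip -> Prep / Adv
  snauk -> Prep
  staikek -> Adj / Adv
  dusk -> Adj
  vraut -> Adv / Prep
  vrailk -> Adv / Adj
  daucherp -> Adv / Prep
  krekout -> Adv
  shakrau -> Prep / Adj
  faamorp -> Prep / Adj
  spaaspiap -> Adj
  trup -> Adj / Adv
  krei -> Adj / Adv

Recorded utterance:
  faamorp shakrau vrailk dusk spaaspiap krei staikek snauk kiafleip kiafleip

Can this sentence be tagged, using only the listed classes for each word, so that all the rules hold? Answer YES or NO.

Candidates per position — 1:faamorp {Prep,Adj}; 2:shakrau {Prep,Adj}; 3:vrailk {Adv,Adj}; 4:dusk {Adj}; 5:spaaspiap {Adj}; 6:krei {Adj,Adv}; 7:staikek {Adj,Adv}; 8:snauk {Prep}; 9:kiafleip {Prep,Adv}; 10:kiafleip {Prep,Adv}.
One satisfying assignment: Prep Adj Adv Adj Adj Adj Adv Prep Adv Prep.
Checking: rule 1 holds; rule 2 holds; rule 3 holds; rule 4 holds; rule 5 holds.

YES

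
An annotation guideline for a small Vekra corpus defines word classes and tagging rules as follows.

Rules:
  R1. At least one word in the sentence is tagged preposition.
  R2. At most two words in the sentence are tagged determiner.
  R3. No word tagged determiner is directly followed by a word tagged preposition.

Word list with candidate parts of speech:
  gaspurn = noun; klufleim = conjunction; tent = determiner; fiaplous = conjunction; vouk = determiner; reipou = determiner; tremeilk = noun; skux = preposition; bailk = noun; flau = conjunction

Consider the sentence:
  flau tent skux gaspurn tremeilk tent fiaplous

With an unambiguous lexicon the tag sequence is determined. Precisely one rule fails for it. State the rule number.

3

Fixed tagging: conjunction determiner preposition noun noun determiner conjunction.
Applying the rules: R1 holds, R2 holds, R3 violated.
Only rule 3 fails.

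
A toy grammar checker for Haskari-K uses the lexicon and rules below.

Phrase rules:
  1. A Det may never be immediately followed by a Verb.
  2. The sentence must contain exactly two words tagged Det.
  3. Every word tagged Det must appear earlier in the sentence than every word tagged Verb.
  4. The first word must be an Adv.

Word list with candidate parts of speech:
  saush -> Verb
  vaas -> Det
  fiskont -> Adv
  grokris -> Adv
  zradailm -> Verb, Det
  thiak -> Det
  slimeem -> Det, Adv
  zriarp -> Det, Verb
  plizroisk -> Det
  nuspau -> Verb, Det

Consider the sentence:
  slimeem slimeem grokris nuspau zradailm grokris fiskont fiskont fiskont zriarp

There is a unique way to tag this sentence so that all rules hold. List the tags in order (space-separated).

Candidates per position — 1:slimeem {Det,Adv}; 2:slimeem {Det,Adv}; 3:grokris {Adv}; 4:nuspau {Verb,Det}; 5:zradailm {Verb,Det}; 6:grokris {Adv}; 7:fiskont {Adv}; 8:fiskont {Adv}; 9:fiskont {Adv}; 10:zriarp {Det,Verb}.
At position 1, choosing Det makes rule 4 impossible to satisfy; hence Adv.
The remaining ambiguous positions (2, 4, 5, 10) are resolved jointly — only one combination satisfies every rule.
So the tagging must be: Adv Adv Adv Det Det Adv Adv Adv Adv Verb.
Checking: rule 1 ✓; rule 2 ✓; rule 3 ✓; rule 4 ✓.

Adv Adv Adv Det Det Adv Adv Adv Adv Verb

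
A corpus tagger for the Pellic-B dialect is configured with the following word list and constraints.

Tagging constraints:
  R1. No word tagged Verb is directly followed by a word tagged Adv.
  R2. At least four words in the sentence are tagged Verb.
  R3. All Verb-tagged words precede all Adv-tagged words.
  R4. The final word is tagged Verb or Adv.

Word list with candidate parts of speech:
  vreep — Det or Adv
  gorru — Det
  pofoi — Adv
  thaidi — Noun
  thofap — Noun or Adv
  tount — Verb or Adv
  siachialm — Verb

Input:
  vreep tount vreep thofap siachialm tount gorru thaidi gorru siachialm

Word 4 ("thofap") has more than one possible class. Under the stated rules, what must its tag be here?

Noun

Candidates per position — 1:vreep {Det,Adv}; 2:tount {Verb,Adv}; 3:vreep {Det,Adv}; 4:thofap {Noun,Adv}; 5:siachialm {Verb}; 6:tount {Verb,Adv}; 7:gorru {Det}; 8:thaidi {Noun}; 9:gorru {Det}; 10:siachialm {Verb}.
If word 1 were Adv, no tagging could satisfy rule 3; so word 1 is Det.
If word 2 were Adv, no tagging could satisfy rule 2; so word 2 is Verb.
If word 3 were Adv, no tagging could satisfy rule 1; so word 3 is Det.
If word 4 were Adv, no tagging could satisfy rule 3; so word 4 is Noun.
If word 6 were Adv, no tagging could satisfy rule 1; so word 6 is Verb.
The unique satisfying tagging is: Det Verb Det Noun Verb Verb Det Noun Det Verb.
Verifying each rule — rule 1 holds; rule 2 holds; rule 3 holds; rule 4 holds.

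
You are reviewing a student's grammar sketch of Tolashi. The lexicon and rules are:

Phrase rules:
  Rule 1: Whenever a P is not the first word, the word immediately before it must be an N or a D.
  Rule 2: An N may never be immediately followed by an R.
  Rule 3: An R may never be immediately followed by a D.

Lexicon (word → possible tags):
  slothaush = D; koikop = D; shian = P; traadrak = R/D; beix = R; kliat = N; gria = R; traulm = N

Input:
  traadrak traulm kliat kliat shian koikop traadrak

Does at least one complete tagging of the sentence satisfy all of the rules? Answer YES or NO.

YES

Candidates per position — 1:traadrak {R,D}; 2:traulm {N}; 3:kliat {N}; 4:kliat {N}; 5:shian {P}; 6:koikop {D}; 7:traadrak {R,D}.
One satisfying assignment: R N N N P D R.
Rule-by-rule: rule 1 ok; rule 2 ok; rule 3 ok.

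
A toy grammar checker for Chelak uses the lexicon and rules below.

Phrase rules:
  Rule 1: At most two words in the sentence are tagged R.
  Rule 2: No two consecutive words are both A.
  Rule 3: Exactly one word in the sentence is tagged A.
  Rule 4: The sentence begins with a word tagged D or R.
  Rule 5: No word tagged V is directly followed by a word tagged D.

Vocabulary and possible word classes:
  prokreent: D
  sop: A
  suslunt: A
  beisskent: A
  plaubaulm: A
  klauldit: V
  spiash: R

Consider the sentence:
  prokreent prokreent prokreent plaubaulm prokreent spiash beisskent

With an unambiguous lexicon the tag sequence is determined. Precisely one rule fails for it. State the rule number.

Fixed tagging: D D D A D R A.
Rule check: R1 holds, R2 holds, R3 violated, R4 holds, R5 holds.
Only rule 3 fails.

3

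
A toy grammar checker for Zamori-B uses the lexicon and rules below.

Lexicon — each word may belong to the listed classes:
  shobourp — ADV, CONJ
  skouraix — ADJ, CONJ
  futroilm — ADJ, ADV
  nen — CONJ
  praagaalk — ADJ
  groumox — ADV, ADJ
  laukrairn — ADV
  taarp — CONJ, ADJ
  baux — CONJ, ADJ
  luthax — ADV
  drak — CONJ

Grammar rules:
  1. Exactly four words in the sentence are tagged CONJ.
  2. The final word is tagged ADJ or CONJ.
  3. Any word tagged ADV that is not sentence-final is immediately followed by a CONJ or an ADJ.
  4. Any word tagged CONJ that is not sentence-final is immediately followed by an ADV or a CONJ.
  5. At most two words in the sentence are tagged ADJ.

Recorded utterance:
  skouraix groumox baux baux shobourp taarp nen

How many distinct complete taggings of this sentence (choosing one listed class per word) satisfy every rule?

Candidates per position — 1:skouraix {ADJ,CONJ}; 2:groumox {ADV,ADJ}; 3:baux {CONJ,ADJ}; 4:baux {CONJ,ADJ}; 5:shobourp {ADV,CONJ}; 6:taarp {CONJ,ADJ}; 7:nen {CONJ}.
There are 64 candidate sequences in total.
Checking each against the rules leaves 6 sequences.
Count = 6.

6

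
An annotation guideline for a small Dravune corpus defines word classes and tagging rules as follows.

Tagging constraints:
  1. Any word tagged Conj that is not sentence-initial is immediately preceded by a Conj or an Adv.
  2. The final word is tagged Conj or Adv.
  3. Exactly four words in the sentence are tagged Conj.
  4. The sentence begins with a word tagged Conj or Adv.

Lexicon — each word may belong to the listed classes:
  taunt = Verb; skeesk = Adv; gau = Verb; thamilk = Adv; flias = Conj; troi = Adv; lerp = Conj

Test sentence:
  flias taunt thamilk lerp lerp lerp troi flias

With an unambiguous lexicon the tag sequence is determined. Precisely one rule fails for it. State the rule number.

Fixed tagging: Conj Verb Adv Conj Conj Conj Adv Conj.
Checking each rule: R1 holds, R2 holds, R3 violated, R4 holds.
Only rule 3 fails.

3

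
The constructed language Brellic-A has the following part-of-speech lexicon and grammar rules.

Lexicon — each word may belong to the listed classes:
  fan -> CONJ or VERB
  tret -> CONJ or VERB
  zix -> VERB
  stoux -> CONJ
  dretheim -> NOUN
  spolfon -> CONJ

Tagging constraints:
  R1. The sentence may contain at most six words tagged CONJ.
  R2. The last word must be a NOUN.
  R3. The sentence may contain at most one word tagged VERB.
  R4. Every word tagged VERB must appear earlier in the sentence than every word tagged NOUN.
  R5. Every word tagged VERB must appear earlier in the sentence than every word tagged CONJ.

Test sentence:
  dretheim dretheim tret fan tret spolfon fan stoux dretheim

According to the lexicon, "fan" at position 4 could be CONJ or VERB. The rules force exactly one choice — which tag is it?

Candidates per position — 1:dretheim {NOUN}; 2:dretheim {NOUN}; 3:tret {CONJ,VERB}; 4:fan {CONJ,VERB}; 5:tret {CONJ,VERB}; 6:spolfon {CONJ}; 7:fan {CONJ,VERB}; 8:stoux {CONJ}; 9:dretheim {NOUN}.
Position 3: VERB is ruled out by rule 4; that leaves CONJ.
Position 4: VERB is ruled out by rule 4; that leaves CONJ.
Position 5: VERB is ruled out by rule 4; that leaves CONJ.
Position 7: VERB is ruled out by rule 4; that leaves CONJ.
The unique satisfying tagging is: NOUN NOUN CONJ CONJ CONJ CONJ CONJ CONJ NOUN.
Rule-by-rule: rule 1 satisfied; rule 2 satisfied; rule 3 satisfied; rule 4 satisfied; rule 5 satisfied.

CONJ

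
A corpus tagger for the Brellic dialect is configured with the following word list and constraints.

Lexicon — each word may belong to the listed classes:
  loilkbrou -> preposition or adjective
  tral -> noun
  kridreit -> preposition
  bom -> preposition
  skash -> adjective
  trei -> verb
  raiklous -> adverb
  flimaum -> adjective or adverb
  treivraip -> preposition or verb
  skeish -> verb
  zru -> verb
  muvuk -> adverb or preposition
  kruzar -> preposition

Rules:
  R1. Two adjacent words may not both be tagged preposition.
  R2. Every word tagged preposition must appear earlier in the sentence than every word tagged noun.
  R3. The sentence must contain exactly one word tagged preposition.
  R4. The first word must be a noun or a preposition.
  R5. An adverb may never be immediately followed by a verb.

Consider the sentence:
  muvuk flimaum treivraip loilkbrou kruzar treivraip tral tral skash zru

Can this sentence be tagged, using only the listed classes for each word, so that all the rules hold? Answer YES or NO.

NO

Candidates per position — 1:muvuk {adverb,preposition}; 2:flimaum {adjective,adverb}; 3:treivraip {preposition,verb}; 4:loilkbrou {preposition,adjective}; 5:kruzar {preposition}; 6:treivraip {preposition,verb}; 7:tral {noun}; 8:tral {noun}; 9:skash {adjective}; 10:zru {verb}.
Every candidate sequence violates at least one rule; no consistent tagging exists.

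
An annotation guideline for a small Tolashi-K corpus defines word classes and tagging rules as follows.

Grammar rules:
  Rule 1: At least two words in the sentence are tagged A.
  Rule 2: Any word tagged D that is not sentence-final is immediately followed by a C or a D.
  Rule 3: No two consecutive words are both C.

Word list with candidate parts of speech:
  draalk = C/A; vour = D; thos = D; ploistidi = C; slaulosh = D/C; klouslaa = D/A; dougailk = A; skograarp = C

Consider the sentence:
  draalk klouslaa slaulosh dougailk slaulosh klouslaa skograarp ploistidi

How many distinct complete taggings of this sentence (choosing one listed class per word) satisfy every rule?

Candidates per position — 1:draalk {C,A}; 2:klouslaa {D,A}; 3:slaulosh {D,C}; 4:dougailk {A}; 5:slaulosh {D,C}; 6:klouslaa {D,A}; 7:skograarp {C}; 8:ploistidi {C}.
There are 32 candidate sequences in total.
Rule 3 cannot be satisfied by any choice of tags from the lexicon.
So there is no consistent tagging.
Count = 0.

0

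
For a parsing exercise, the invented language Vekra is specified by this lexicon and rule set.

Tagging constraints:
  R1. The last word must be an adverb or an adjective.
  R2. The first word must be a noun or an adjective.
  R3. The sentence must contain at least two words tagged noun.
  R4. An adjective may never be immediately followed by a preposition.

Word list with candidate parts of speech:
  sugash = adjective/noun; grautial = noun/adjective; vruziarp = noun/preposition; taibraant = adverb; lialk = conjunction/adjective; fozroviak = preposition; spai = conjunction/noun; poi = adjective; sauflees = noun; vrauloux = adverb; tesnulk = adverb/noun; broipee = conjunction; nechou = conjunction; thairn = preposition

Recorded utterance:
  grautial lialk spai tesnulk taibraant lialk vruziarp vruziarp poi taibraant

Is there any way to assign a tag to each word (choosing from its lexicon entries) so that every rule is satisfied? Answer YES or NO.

YES

Candidates per position — 1:grautial {noun,adjective}; 2:lialk {conjunction,adjective}; 3:spai {conjunction,noun}; 4:tesnulk {adverb,noun}; 5:taibraant {adverb}; 6:lialk {conjunction,adjective}; 7:vruziarp {noun,preposition}; 8:vruziarp {noun,preposition}; 9:poi {adjective}; 10:taibraant {adverb}.
One satisfying assignment: adjective conjunction conjunction noun adverb conjunction noun noun adjective adverb.
Rule-by-rule: rule 1 ✓; rule 2 ✓; rule 3 ✓; rule 4 ✓.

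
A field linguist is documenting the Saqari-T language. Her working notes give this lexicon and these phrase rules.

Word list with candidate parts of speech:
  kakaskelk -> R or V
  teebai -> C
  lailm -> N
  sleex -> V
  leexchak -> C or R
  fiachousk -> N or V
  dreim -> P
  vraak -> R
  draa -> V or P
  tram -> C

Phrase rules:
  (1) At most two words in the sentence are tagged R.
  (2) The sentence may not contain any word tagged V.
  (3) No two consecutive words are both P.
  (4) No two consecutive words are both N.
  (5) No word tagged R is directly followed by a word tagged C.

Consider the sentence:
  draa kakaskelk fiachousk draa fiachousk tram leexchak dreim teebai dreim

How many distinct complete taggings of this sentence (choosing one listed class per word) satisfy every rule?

Candidates per position — 1:draa {V,P}; 2:kakaskelk {R,V}; 3:fiachousk {N,V}; 4:draa {V,P}; 5:fiachousk {N,V}; 6:tram {C}; 7:leexchak {C,R}; 8:dreim {P}; 9:teebai {C}; 10:dreim {P}.
There are 64 candidate sequences in total.
The sequences that satisfy every rule: P R N P N C C P C P; P R N P N C R P C P.
Count = 2.

2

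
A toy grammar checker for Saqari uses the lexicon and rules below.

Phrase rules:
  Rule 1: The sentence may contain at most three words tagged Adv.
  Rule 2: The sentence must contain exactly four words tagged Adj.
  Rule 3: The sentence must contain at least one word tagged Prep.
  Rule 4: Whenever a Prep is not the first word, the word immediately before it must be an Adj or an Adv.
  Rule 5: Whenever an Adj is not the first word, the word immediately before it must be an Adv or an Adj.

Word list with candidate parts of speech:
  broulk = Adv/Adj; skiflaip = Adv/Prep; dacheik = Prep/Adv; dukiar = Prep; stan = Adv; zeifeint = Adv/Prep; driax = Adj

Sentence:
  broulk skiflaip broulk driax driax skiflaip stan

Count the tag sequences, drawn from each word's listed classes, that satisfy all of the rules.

Candidates per position — 1:broulk {Adv,Adj}; 2:skiflaip {Adv,Prep}; 3:broulk {Adv,Adj}; 4:driax {Adj}; 5:driax {Adj}; 6:skiflaip {Adv,Prep}; 7:stan {Adv}.
There are 16 candidate sequences in total.
The sequences that satisfy every rule: Adj Adv Adj Adj Adj Prep Adv.
Count = 1.

1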